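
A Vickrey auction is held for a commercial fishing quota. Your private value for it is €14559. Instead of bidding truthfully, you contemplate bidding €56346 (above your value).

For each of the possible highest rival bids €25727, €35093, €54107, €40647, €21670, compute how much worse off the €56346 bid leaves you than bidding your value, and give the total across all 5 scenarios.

The deviation costs you only when the competing bid falls strictly between €14559 and €56346; elsewhere both bids give the same outcome.
€25727: truthful payoff €0, deviation payoff −€11168 → loss €11168.
€35093: truthful payoff €0, deviation payoff −€20534 → loss €20534.
€54107: truthful payoff €0, deviation payoff −€39548 → loss €39548.
€40647: truthful payoff €0, deviation payoff −€26088 → loss €26088.
€21670: truthful payoff €0, deviation payoff −€7111 → loss €7111.
Total loss = €11168 + €20534 + €39548 + €26088 + €7111 = €104449.
Truthful bidding weakly dominates here: raising your bid can only win items priced above your value, and lowering it can only forfeit items priced below.

€104449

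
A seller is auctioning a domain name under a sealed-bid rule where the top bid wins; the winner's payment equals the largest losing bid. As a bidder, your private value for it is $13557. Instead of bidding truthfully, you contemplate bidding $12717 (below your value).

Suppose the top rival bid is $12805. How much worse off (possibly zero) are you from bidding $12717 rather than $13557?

$752

Bidding your value $13557: you win (since $13557 > $12805) and pay $12805. Payoff $752.
Bidding $12717: you lose. Payoff $0.
The competing bid $12805 lies between your shaded bid and your value, so underbidding forfeits an item you could have won at a profitable price.
Loss from deviating = $752 − ($0) = $752.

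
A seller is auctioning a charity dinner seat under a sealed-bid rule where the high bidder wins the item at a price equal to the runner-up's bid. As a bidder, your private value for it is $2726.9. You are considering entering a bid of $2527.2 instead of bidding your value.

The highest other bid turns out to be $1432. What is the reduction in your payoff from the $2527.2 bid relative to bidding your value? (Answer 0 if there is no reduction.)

Bidding your value $2726.9: you win (since $2726.9 > $1432) and pay $1432. Payoff $1294.9.
Bidding $2527.2: you win and pay $1432. Payoff $2726.9 − $1432 = $1294.9.
Difference = $1294.9 − $1294.9 = $0; both bids lead to the same outcome because the competing bid is below both your value and your alternative bid.

$0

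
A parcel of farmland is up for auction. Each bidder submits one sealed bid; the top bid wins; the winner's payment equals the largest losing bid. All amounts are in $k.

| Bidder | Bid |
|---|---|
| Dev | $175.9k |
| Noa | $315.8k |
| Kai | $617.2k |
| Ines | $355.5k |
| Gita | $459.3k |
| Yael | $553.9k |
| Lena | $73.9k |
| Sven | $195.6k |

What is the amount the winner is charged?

Highest bid: Kai at $617.2k, so Kai wins.
Second-highest bid: Yael at $553.9k — that is the price the winner pays.

$553.9k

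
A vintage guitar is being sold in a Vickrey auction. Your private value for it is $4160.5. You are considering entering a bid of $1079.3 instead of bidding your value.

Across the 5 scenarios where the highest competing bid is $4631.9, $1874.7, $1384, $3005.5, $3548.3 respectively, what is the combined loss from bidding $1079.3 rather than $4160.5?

The deviation costs you only when the competing bid falls strictly between $1079.3 and $4160.5; elsewhere both bids give the same outcome.
$4631.9: outcomes coincide → loss $0.
$1874.7: truthful payoff $2285.8, deviation payoff $0 → loss $2285.8.
$1384: truthful payoff $2776.5, deviation payoff $0 → loss $2776.5.
$3005.5: truthful payoff $1155, deviation payoff $0 → loss $1155.
$3548.3: truthful payoff $612.2, deviation payoff $0 → loss $612.2.
Total loss = $2285.8 + $2776.5 + $1155 + $612.2 = $6829.5.

$6829.5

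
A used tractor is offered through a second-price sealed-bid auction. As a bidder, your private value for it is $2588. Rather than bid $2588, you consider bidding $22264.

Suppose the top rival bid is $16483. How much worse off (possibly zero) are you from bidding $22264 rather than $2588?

Bidding your value $2588: you lose (since $2588 < $16483). Payoff $0.
Bidding $22264: you win and pay $16483. Payoff $2588 − $16483 = −$13895.
The competing bid $16483 lies between your value and your inflated bid, so overbidding wins an item priced above your value.
Loss from deviating = $0 − (−$13895) = $13895.

$13895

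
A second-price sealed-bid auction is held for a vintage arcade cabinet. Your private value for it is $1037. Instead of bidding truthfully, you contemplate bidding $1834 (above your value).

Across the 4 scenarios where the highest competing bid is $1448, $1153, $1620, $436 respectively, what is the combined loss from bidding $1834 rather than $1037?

$1110

The deviation costs you only when the competing bid falls strictly between $1037 and $1834; elsewhere both bids give the same outcome.
$1448: truthful payoff $0, deviation payoff −$411 → loss $411.
$1153: truthful payoff $0, deviation payoff −$116 → loss $116.
$1620: truthful payoff $0, deviation payoff −$583 → loss $583.
$436: outcomes coincide → loss $0.
Total loss = $411 + $116 + $583 = $1110.
In a second-price auction your bid sets only whether you win, not what you pay, so bidding your true value is weakly dominant.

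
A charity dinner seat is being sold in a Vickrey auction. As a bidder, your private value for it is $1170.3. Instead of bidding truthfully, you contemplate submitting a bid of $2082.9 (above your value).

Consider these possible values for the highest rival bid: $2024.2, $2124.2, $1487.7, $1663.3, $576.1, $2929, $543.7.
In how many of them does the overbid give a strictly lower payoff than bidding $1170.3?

3

The deviation hurts exactly when the highest competing bid lies strictly between $1170.3 and $2082.9 — overbidding then wins at a price above your value.
$2024.2: inside the interval → strictly worse (loss $853.9).
$2124.2: above both → same outcome either way.
$1487.7: inside the interval → strictly worse (loss $317.4).
$1663.3: inside the interval → strictly worse (loss $493).
$576.1: below both → same outcome either way.
$2929: above both → same outcome either way.
$543.7: below both → same outcome either way.
Count: 3.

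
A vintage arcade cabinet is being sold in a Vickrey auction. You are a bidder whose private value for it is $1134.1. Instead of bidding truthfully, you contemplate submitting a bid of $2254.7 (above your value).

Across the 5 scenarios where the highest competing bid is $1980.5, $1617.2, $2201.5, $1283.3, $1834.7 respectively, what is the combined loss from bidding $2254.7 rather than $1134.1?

$3246.7

The deviation costs you only when the competing bid falls strictly between $1134.1 and $2254.7; elsewhere both bids give the same outcome.
$1980.5: truthful payoff $0, deviation payoff −$846.4 → loss $846.4.
$1617.2: truthful payoff $0, deviation payoff −$483.1 → loss $483.1.
$2201.5: truthful payoff $0, deviation payoff −$1067.4 → loss $1067.4.
$1283.3: truthful payoff $0, deviation payoff −$149.2 → loss $149.2.
$1834.7: truthful payoff $0, deviation payoff −$700.6 → loss $700.6.
Total loss = $846.4 + $483.1 + $1067.4 + $149.2 + $700.6 = $3246.7.
In a second-price auction your bid sets only whether you win, not what you pay, so bidding your true value is weakly dominant.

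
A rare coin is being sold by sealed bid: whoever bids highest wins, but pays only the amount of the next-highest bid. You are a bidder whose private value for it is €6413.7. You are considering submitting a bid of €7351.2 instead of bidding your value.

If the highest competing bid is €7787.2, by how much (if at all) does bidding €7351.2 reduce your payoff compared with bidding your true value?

Bidding your value €6413.7: you lose (since €6413.7 < €7787.2). Payoff €0.
Bidding €7351.2: you lose. Payoff €0.
Difference = €0 − €0 = €0; both bids lead to the same outcome because the competing bid is above both your value and your alternative bid.

€0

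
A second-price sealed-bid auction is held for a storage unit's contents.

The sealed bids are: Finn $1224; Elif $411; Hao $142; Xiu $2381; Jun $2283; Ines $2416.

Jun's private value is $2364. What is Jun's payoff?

$0

Highest bid: Ines at $2416, so Ines wins.
Second-highest bid: Xiu at $2381 — that is the price the winner pays.
Jun did not win, so Jun pays nothing and receives nothing: payoff $0.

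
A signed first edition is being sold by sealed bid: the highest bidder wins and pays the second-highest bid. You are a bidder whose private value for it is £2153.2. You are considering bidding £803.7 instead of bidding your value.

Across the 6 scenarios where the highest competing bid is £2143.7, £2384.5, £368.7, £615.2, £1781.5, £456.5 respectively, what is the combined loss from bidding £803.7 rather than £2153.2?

The deviation costs you only when the competing bid falls strictly between £803.7 and £2153.2; elsewhere both bids give the same outcome.
£2143.7: truthful payoff £9.5, deviation payoff £0 → loss £9.5.
£2384.5: outcomes coincide → loss £0.
£368.7: outcomes coincide → loss £0.
£615.2: outcomes coincide → loss £0.
£1781.5: truthful payoff £371.7, deviation payoff £0 → loss £371.7.
£456.5: outcomes coincide → loss £0.
Total loss = £9.5 + £371.7 = £381.2.
Because the price is fixed by the runner-up's bid, deviating from your value can only change a good outcome into a bad one — never the reverse.

£381.2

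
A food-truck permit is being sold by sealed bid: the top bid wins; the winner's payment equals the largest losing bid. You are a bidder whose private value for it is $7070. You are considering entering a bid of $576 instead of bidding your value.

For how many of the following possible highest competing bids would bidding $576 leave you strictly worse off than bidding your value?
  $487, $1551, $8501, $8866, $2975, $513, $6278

3

The deviation hurts exactly when the highest competing bid lies strictly between $576 and $7070 — underbidding then forfeits a profitable win.
$487: below both → same outcome either way.
$1551: inside the interval → strictly worse (loss $5519).
$8501: above both → same outcome either way.
$8866: above both → same outcome either way.
$2975: inside the interval → strictly worse (loss $4095).
$513: below both → same outcome either way.
$6278: inside the interval → strictly worse (loss $792).
Count: 3.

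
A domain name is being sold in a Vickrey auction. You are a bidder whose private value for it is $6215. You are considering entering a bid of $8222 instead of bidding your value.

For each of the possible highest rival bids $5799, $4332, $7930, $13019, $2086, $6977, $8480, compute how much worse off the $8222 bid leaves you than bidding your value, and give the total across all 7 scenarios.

$2477

The deviation costs you only when the competing bid falls strictly between $6215 and $8222; elsewhere both bids give the same outcome.
$5799: outcomes coincide → loss $0.
$4332: outcomes coincide → loss $0.
$7930: truthful payoff $0, deviation payoff −$1715 → loss $1715.
$13019: outcomes coincide → loss $0.
$2086: outcomes coincide → loss $0.
$6977: truthful payoff $0, deviation payoff −$762 → loss $762.
$8480: outcomes coincide → loss $0.
Total loss = $1715 + $762 = $2477.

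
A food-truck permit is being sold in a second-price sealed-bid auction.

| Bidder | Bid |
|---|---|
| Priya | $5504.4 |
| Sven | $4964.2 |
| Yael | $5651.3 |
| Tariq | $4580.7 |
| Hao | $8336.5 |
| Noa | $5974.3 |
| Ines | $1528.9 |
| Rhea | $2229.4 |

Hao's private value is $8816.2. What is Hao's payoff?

Highest bid: Hao at $8336.5, so Hao wins.
Second-highest bid: Noa at $5974.3 — that is the price the winner pays.
Hao's payoff = value − price = $8816.2 − $5974.3 = $2841.9.

$2841.9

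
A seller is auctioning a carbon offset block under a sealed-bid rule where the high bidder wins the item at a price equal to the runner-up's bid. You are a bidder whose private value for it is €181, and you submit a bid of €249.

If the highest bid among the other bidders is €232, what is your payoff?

−€51

Your bid €249 exceeds the highest competing bid €232, so you win.
In a second-price auction the winner pays the second-highest bid, €232.
Payoff = value − price = €181 − €232 = −€51.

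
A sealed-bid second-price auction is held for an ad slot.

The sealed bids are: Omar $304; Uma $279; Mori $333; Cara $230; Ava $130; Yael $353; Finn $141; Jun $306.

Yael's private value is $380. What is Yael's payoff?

Highest bid: Yael at $353, so Yael wins.
Second-highest bid: Mori at $333 — that is the price the winner pays.
Yael's payoff = value − price = $380 − $333 = $47.

$47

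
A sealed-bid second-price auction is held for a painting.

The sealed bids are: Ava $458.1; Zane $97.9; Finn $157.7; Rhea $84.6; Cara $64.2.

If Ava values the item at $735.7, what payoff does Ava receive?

$578

Highest bid: Ava at $458.1, so Ava wins.
Second-highest bid: Finn at $157.7 — that is the price the winner pays.
Ava's payoff = value − price = $735.7 − $157.7 = $578.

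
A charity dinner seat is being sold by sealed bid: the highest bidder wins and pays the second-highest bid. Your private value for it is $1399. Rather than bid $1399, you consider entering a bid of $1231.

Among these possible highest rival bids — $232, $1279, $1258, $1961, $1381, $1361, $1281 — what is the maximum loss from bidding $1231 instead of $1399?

$141

$232: same outcome either way → loss $0.
$1279: truthful gives $120, deviation gives $0 → loss $120.
$1258: truthful gives $141, deviation gives $0 → loss $141.
$1961: same outcome either way → loss $0.
$1381: truthful gives $18, deviation gives $0 → loss $18.
$1361: truthful gives $38, deviation gives $0 → loss $38.
$1281: truthful gives $118, deviation gives $0 → loss $118.
Maximum loss: $141.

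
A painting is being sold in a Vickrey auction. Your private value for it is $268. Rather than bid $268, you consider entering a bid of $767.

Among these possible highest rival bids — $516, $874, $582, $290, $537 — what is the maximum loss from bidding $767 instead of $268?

$516: truthful gives $0, deviation gives −$248 → loss $248.
$874: same outcome either way → loss $0.
$582: truthful gives $0, deviation gives −$314 → loss $314.
$290: truthful gives $0, deviation gives −$22 → loss $22.
$537: truthful gives $0, deviation gives −$269 → loss $269.
Maximum loss: $314.

$314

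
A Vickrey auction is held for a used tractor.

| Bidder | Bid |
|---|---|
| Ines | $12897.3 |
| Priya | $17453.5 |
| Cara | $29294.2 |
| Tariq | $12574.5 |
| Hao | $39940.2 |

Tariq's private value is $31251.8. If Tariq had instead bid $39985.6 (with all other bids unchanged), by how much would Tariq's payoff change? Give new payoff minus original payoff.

The highest bid among the other bidders is $39940.2; Tariq's bid doesn't change that.
Original bid $12574.5: Tariq is not highest (top rival bid is $39940.2); payoff $0.
Alternative bid $39985.6: Tariq is highest, pays the top rival bid $39940.2; payoff $31251.8 − $39940.2 = −$8688.4.
Change in payoff = −$8688.4 − ($0) = −$8688.4.

−$8688.4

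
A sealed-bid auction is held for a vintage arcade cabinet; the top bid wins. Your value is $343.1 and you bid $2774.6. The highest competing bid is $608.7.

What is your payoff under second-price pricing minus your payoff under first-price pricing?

You have the highest bid, so you win under either rule.
Second-price: pay $608.7 → payoff −$265.6.
First-price: pay your own bid $2774.6 → payoff −$2431.5.
Difference = −$265.6 − (−$2431.5) = $2165.9.

$2165.9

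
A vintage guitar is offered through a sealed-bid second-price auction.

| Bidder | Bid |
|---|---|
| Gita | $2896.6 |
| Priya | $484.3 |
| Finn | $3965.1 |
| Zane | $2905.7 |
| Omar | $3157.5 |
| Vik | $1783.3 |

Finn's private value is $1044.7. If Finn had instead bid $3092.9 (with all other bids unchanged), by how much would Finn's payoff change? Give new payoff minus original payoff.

The highest bid among the other bidders is $3157.5; Finn's bid doesn't change that.
Original bid $3965.1: Finn is highest, pays the top rival bid $3157.5; payoff $1044.7 − $3157.5 = −$2112.8.
Alternative bid $3092.9: Finn is not highest (top rival bid is $3157.5); payoff $0.
Change in payoff = $0 − (−$2112.8) = $2112.8.

$2112.8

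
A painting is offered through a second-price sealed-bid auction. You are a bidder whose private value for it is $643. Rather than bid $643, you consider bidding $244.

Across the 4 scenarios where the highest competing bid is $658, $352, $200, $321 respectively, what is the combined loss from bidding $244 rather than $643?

The deviation costs you only when the competing bid falls strictly between $244 and $643; elsewhere both bids give the same outcome.
$658: outcomes coincide → loss $0.
$352: truthful payoff $291, deviation payoff $0 → loss $291.
$200: outcomes coincide → loss $0.
$321: truthful payoff $322, deviation payoff $0 → loss $322.
Total loss = $291 + $322 = $613.
Because the price is fixed by the runner-up's bid, deviating from your value can only change a good outcome into a bad one — never the reverse.

$613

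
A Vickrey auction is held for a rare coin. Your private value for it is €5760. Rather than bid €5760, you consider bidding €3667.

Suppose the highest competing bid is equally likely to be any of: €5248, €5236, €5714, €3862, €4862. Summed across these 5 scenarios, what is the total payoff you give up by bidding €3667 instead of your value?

€3878

The deviation costs you only when the competing bid falls strictly between €3667 and €5760; elsewhere both bids give the same outcome.
€5248: truthful payoff €512, deviation payoff €0 → loss €512.
€5236: truthful payoff €524, deviation payoff €0 → loss €524.
€5714: truthful payoff €46, deviation payoff €0 → loss €46.
€3862: truthful payoff €1898, deviation payoff €0 → loss €1898.
€4862: truthful payoff €898, deviation payoff €0 → loss €898.
Total loss = €512 + €524 + €46 + €1898 + €898 = €3878.
Because the price is fixed by the runner-up's bid, deviating from your value can only change a good outcome into a bad one — never the reverse.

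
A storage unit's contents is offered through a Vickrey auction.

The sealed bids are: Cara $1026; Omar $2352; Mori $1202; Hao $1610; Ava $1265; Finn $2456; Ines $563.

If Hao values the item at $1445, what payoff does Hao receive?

$0

Highest bid: Finn at $2456, so Finn wins.
Second-highest bid: Omar at $2352 — that is the price the winner pays.
Hao did not win, so Hao pays nothing and receives nothing: payoff $0.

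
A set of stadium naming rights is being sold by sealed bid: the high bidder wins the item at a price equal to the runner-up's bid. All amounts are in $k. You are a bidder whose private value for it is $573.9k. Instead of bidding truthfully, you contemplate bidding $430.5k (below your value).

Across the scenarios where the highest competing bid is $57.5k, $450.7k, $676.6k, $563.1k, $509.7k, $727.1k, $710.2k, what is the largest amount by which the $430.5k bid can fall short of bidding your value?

$123.2k

$57.5k: same outcome either way → loss $0k.
$450.7k: truthful gives $123.2k, deviation gives $0k → loss $123.2k.
$676.6k: same outcome either way → loss $0k.
$563.1k: truthful gives $10.8k, deviation gives $0k → loss $10.8k.
$509.7k: truthful gives $64.2k, deviation gives $0k → loss $64.2k.
$727.1k: same outcome either way → loss $0k.
$710.2k: same outcome either way → loss $0k.
Maximum loss: $123.2k.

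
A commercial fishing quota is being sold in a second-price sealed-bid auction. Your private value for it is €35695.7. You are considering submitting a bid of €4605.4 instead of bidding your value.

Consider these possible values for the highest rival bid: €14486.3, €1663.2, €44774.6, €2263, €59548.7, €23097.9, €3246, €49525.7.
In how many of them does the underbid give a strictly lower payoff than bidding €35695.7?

2

The deviation hurts exactly when the highest competing bid lies strictly between €4605.4 and €35695.7 — underbidding then forfeits a profitable win.
€14486.3: inside the interval → strictly worse (loss €21209.4).
€1663.2: below both → same outcome either way.
€44774.6: above both → same outcome either way.
€2263: below both → same outcome either way.
€59548.7: above both → same outcome either way.
€23097.9: inside the interval → strictly worse (loss €12597.8).
€3246: below both → same outcome either way.
€49525.7: above both → same outcome either way.
Count: 2.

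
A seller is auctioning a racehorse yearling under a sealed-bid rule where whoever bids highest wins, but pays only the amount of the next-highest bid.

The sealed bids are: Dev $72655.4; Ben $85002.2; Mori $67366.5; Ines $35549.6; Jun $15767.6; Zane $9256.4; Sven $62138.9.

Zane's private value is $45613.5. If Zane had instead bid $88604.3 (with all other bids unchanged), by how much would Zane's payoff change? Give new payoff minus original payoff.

−$39388.7

The highest bid among the other bidders is $85002.2; Zane's bid doesn't change that.
Original bid $9256.4: Zane is not highest (top rival bid is $85002.2); payoff $0.
Alternative bid $88604.3: Zane is highest, pays the top rival bid $85002.2; payoff $45613.5 − $85002.2 = −$39388.7.
Change in payoff = −$39388.7 − ($0) = −$39388.7.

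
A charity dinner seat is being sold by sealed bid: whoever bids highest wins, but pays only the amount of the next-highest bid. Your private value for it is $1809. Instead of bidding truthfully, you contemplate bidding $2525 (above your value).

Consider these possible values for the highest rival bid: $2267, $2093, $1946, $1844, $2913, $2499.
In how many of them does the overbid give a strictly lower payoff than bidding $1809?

The deviation hurts exactly when the highest competing bid lies strictly between $1809 and $2525 — overbidding then wins at a price above your value.
$2267: inside the interval → strictly worse (loss $458).
$2093: inside the interval → strictly worse (loss $284).
$1946: inside the interval → strictly worse (loss $137).
$1844: inside the interval → strictly worse (loss $35).
$2913: above both → same outcome either way.
$2499: inside the interval → strictly worse (loss $690).
Count: 5.

5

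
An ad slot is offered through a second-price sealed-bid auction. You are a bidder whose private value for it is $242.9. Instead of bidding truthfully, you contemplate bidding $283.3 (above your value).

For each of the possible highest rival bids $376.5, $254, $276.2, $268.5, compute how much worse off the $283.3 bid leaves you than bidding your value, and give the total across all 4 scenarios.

The deviation costs you only when the competing bid falls strictly between $242.9 and $283.3; elsewhere both bids give the same outcome.
$376.5: outcomes coincide → loss $0.
$254: truthful payoff $0, deviation payoff −$11.1 → loss $11.1.
$276.2: truthful payoff $0, deviation payoff −$33.3 → loss $33.3.
$268.5: truthful payoff $0, deviation payoff −$25.6 → loss $25.6.
Total loss = $11.1 + $33.3 + $25.6 = $70.

$70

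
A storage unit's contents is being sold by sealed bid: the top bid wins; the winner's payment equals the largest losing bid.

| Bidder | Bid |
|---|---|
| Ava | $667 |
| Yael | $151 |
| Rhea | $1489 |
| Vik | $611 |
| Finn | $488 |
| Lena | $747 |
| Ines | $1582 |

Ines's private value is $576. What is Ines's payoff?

Highest bid: Ines at $1582, so Ines wins.
Second-highest bid: Rhea at $1489 — that is the price the winner pays.
Ines's payoff = value − price = $576 − $1489 = −$913.

−$913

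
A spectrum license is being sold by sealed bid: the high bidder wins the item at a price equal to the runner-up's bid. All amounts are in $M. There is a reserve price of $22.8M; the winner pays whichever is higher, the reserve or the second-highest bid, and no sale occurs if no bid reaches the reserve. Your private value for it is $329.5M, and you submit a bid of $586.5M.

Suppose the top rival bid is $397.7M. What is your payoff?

Your bid $586.5M is the highest and exceeds the reserve.
Price = max(second-highest bid, reserve) = max($397.7M, $22.8M) = $397.7M.
Payoff = $329.5M − $397.7M = −$68.2M.

−$68.2M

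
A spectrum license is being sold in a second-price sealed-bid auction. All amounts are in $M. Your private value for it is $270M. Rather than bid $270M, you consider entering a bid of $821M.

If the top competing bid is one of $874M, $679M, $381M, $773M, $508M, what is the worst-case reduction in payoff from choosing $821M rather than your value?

$874M: same outcome either way → loss $0M.
$679M: truthful gives $0M, deviation gives −$409M → loss $409M.
$381M: truthful gives $0M, deviation gives −$111M → loss $111M.
$773M: truthful gives $0M, deviation gives −$503M → loss $503M.
$508M: truthful gives $0M, deviation gives −$238M → loss $238M.
Maximum loss: $503M.

$503M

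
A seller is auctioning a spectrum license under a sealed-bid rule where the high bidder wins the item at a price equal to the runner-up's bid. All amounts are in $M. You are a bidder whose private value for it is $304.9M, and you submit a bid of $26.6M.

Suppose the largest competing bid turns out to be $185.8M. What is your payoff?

$0M

Your bid $26.6M is below the highest competing bid $185.8M, so you lose.
A losing bidder pays nothing and receives nothing: payoff = $0M.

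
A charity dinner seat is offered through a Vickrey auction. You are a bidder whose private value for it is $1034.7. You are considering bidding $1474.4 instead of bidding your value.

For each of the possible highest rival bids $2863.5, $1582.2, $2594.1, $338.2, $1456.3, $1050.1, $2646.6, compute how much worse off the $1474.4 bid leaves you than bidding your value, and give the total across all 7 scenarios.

The deviation costs you only when the competing bid falls strictly between $1034.7 and $1474.4; elsewhere both bids give the same outcome.
$2863.5: outcomes coincide → loss $0.
$1582.2: outcomes coincide → loss $0.
$2594.1: outcomes coincide → loss $0.
$338.2: outcomes coincide → loss $0.
$1456.3: truthful payoff $0, deviation payoff −$421.6 → loss $421.6.
$1050.1: truthful payoff $0, deviation payoff −$15.4 → loss $15.4.
$2646.6: outcomes coincide → loss $0.
Total loss = $421.6 + $15.4 = $437.

$437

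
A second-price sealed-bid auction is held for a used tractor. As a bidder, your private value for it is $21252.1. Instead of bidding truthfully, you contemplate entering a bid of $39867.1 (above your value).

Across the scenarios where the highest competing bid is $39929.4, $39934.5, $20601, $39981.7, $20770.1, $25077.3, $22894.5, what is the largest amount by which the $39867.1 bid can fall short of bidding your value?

$39929.4: same outcome either way → loss $0.
$39934.5: same outcome either way → loss $0.
$20601: same outcome either way → loss $0.
$39981.7: same outcome either way → loss $0.
$20770.1: same outcome either way → loss $0.
$25077.3: truthful gives $0, deviation gives −$3825.2 → loss $3825.2.
$22894.5: truthful gives $0, deviation gives −$1642.4 → loss $1642.4.
Maximum loss: $3825.2.

$3825.2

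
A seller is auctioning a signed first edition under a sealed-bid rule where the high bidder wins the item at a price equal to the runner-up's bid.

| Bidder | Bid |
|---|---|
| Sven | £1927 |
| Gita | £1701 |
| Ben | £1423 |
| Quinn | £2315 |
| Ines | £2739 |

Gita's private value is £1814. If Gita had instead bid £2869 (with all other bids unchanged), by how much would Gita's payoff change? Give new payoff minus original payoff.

−£925

The highest bid among the other bidders is £2739; Gita's bid doesn't change that.
Original bid £1701: Gita is not highest (top rival bid is £2739); payoff £0.
Alternative bid £2869: Gita is highest, pays the top rival bid £2739; payoff £1814 − £2739 = −£925.
Change in payoff = −£925 − (£0) = −£925.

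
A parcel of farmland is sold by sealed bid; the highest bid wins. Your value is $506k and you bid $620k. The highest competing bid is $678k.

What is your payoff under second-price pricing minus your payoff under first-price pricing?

$0k

Your bid $620k is below $678k, so you lose under either rule.
Payoff is $0k in both cases; difference = $0k.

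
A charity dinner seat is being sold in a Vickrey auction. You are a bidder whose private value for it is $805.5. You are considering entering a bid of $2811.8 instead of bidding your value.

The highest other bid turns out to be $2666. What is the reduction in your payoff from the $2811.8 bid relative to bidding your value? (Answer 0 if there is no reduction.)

Bidding your value $805.5: you lose (since $805.5 < $2666). Payoff $0.
Bidding $2811.8: you win and pay $2666. Payoff $805.5 − $2666 = −$1860.5.
The competing bid $2666 lies between your value and your inflated bid, so overbidding wins an item priced above your value.
Loss from deviating = $0 − (−$1860.5) = $1860.5.

$1860.5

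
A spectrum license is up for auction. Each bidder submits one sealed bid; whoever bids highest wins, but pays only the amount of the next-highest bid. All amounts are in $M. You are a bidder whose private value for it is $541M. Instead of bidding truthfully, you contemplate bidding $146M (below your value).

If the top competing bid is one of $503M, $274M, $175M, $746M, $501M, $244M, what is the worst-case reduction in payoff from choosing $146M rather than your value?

$503M: truthful gives $38M, deviation gives $0M → loss $38M.
$274M: truthful gives $267M, deviation gives $0M → loss $267M.
$175M: truthful gives $366M, deviation gives $0M → loss $366M.
$746M: same outcome either way → loss $0M.
$501M: truthful gives $40M, deviation gives $0M → loss $40M.
$244M: truthful gives $297M, deviation gives $0M → loss $297M.
Maximum loss: $366M.

$366M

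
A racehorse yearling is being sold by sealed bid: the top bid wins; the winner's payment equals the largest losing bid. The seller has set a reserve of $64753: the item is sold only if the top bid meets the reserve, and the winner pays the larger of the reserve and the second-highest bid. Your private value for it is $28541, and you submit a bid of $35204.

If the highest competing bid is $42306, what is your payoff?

$0

Your bid $35204 is below the highest competing bid $42306, so you lose. Payoff $0.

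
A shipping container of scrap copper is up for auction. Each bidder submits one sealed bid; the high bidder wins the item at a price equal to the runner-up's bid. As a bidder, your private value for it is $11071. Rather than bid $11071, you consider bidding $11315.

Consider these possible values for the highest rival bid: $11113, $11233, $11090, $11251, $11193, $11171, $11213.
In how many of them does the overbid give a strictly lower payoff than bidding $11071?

7

The deviation hurts exactly when the highest competing bid lies strictly between $11071 and $11315 — overbidding then wins at a price above your value.
$11113: inside the interval → strictly worse (loss $42).
$11233: inside the interval → strictly worse (loss $162).
$11090: inside the interval → strictly worse (loss $19).
$11251: inside the interval → strictly worse (loss $180).
$11193: inside the interval → strictly worse (loss $122).
$11171: inside the interval → strictly worse (loss $100).
$11213: inside the interval → strictly worse (loss $142).
Count: 7.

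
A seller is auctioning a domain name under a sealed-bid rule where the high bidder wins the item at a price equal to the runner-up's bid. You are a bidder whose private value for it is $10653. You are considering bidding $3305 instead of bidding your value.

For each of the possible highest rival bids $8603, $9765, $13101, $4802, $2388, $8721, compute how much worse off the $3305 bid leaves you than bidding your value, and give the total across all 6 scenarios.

The deviation costs you only when the competing bid falls strictly between $3305 and $10653; elsewhere both bids give the same outcome.
$8603: truthful payoff $2050, deviation payoff $0 → loss $2050.
$9765: truthful payoff $888, deviation payoff $0 → loss $888.
$13101: outcomes coincide → loss $0.
$4802: truthful payoff $5851, deviation payoff $0 → loss $5851.
$2388: outcomes coincide → loss $0.
$8721: truthful payoff $1932, deviation payoff $0 → loss $1932.
Total loss = $2050 + $888 + $5851 + $1932 = $10721.
Because the price is fixed by the runner-up's bid, deviating from your value can only change a good outcome into a bad one — never the reverse.

$10721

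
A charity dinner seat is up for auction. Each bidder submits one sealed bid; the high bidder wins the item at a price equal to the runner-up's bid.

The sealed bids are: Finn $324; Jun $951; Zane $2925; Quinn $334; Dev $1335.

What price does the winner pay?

Highest bid: Zane at $2925, so Zane wins.
Second-highest bid: Dev at $1335 — that is the price the winner pays.

$1335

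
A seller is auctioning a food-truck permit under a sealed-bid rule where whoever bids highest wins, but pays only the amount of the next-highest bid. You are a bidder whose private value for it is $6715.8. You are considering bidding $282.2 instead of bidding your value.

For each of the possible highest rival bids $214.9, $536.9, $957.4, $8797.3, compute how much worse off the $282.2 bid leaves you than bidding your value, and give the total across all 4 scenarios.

$11937.3

The deviation costs you only when the competing bid falls strictly between $282.2 and $6715.8; elsewhere both bids give the same outcome.
$214.9: outcomes coincide → loss $0.
$536.9: truthful payoff $6178.9, deviation payoff $0 → loss $6178.9.
$957.4: truthful payoff $5758.4, deviation payoff $0 → loss $5758.4.
$8797.3: outcomes coincide → loss $0.
Total loss = $6178.9 + $5758.4 = $11937.3.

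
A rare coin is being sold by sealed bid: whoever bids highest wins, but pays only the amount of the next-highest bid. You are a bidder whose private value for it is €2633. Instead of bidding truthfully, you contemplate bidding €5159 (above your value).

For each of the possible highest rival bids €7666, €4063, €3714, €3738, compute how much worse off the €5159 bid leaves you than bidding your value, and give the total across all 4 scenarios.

The deviation costs you only when the competing bid falls strictly between €2633 and €5159; elsewhere both bids give the same outcome.
€7666: outcomes coincide → loss €0.
€4063: truthful payoff €0, deviation payoff −€1430 → loss €1430.
€3714: truthful payoff €0, deviation payoff −€1081 → loss €1081.
€3738: truthful payoff €0, deviation payoff −€1105 → loss €1105.
Total loss = €1430 + €1081 + €1105 = €3616.

€3616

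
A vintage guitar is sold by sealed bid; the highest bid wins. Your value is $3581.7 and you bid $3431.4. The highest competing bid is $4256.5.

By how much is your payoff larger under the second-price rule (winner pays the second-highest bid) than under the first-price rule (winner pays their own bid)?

$0

Your bid $3431.4 is below $4256.5, so you lose under either rule.
Payoff is $0 in both cases; difference = $0.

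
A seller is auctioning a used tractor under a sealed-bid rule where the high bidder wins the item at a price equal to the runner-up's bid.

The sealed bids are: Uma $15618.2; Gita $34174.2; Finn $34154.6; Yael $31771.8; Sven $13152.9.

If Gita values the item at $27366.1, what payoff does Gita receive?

−$6788.5

Highest bid: Gita at $34174.2, so Gita wins.
Second-highest bid: Finn at $34154.6 — that is the price the winner pays.
Gita's payoff = value − price = $27366.1 − $34154.6 = −$6788.5.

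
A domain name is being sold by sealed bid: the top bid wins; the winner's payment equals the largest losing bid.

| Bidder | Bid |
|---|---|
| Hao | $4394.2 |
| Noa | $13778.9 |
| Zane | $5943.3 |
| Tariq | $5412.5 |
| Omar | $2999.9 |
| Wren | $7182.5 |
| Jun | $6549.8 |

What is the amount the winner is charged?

Highest bid: Noa at $13778.9, so Noa wins.
Second-highest bid: Wren at $7182.5 — that is the price the winner pays.

$7182.5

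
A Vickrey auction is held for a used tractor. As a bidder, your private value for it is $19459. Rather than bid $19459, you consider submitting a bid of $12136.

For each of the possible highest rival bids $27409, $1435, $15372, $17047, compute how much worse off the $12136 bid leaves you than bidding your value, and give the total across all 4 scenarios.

$6499

The deviation costs you only when the competing bid falls strictly between $12136 and $19459; elsewhere both bids give the same outcome.
$27409: outcomes coincide → loss $0.
$1435: outcomes coincide → loss $0.
$15372: truthful payoff $4087, deviation payoff $0 → loss $4087.
$17047: truthful payoff $2412, deviation payoff $0 → loss $2412.
Total loss = $4087 + $2412 = $6499.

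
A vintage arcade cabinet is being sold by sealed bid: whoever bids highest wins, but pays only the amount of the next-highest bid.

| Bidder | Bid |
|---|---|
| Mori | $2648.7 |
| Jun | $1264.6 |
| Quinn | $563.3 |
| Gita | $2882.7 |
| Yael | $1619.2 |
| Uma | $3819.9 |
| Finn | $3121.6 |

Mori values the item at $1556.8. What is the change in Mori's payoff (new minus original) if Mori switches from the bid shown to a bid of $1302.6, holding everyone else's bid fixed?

The highest bid among the other bidders is $3819.9; Mori's bid doesn't change that.
Original bid $2648.7: Mori is not highest (top rival bid is $3819.9); payoff $0.
Alternative bid $1302.6: Mori is not highest (top rival bid is $3819.9); payoff $0.
Change in payoff = $0 − ($0) = $0.

$0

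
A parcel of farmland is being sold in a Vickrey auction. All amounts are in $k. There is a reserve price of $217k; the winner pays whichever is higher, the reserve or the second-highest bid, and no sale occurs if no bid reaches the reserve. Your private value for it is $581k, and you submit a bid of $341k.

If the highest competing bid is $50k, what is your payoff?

$364k

Your bid $341k is the highest and exceeds the reserve.
Price = max(second-highest bid, reserve) = max($50k, $217k) = $217k.
Payoff = $581k − $217k = $364k.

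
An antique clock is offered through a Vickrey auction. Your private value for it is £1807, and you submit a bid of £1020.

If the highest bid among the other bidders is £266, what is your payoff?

Your bid £1020 exceeds the highest competing bid £266, so you win.
In a second-price auction the winner pays the second-highest bid, £266.
Payoff = value − price = £1807 − £266 = £1541.

£1541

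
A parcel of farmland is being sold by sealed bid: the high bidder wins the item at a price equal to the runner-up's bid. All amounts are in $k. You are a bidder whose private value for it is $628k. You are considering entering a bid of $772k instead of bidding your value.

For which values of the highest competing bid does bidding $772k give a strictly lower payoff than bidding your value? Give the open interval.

($628k, $772k)

If the competing bid is below $628k, both bids win at the same price — no difference.
If it is above $772k, both bids lose — no difference.
If it lies strictly between $628k and $772k, bidding your value loses (payoff 0) while bidding $772k wins at a price above your value (payoff negative).
So the deviation strictly hurts on the open interval ($628k, $772k).
Truthful bidding weakly dominates here: raising your bid can only win items priced above your value, and lowering it can only forfeit items priced below.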